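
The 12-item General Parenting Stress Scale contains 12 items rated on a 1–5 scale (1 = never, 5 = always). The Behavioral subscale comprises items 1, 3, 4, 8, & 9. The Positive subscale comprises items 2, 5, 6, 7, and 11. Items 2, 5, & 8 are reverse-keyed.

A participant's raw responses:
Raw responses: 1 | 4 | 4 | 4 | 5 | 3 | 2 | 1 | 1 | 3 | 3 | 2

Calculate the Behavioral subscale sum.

Behavioral items: 1, 3, 4, 8, 9.
Of these, item 8 is reverse-keyed; reversed = (1+5) − raw = 6 − raw.
  item 1: 1
  item 3: 4
  item 4: 4
  item 8: 6 − 1 = 5
  item 9: 1
Sum = 1 + 4 + 4 + 5 + 1 = 15

15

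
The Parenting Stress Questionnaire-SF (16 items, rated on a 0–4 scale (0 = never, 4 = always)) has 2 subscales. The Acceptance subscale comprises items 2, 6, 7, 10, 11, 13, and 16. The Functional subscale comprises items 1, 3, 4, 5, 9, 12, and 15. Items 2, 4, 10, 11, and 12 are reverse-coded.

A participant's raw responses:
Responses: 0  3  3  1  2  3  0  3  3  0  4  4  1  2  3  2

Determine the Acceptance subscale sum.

11

Acceptance items: 2, 6, 7, 10, 11, 13, 16.
Of these, items 2, 10 and 11 are reverse-coded; on a 0–4 scale, reversed = 4 − raw.
  item 2: 4 − 3 = 1
  item 6: 3
  item 7: 0
  item 10: 4 − 0 = 4
  item 11: 4 − 4 = 0
  item 13: 1
  item 16: 2
Sum = 1 + 3 + 0 + 4 + 0 + 1 + 2 = 11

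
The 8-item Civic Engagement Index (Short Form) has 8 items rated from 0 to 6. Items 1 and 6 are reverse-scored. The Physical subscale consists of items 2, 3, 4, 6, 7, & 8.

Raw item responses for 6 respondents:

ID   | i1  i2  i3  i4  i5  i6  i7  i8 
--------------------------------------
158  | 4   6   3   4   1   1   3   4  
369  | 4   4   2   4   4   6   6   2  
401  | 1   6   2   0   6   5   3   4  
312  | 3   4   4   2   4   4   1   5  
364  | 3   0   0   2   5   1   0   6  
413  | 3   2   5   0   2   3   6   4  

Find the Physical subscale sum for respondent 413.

Respondent 413 raw: 3, 2, 5, 0, 2, 3, 6, 4.
Physical items: 2, 3, 4, 6, 7, 8.
Reverse-coded (on a 0–6 scale, reversed = 6 − raw):
  item 2: 2
  item 3: 5
  item 4: 0
  item 6: 6 − 3 = 3
  item 7: 6
  item 8: 4
Sum = 2 + 5 + 0 + 3 + 6 + 4 = 20

20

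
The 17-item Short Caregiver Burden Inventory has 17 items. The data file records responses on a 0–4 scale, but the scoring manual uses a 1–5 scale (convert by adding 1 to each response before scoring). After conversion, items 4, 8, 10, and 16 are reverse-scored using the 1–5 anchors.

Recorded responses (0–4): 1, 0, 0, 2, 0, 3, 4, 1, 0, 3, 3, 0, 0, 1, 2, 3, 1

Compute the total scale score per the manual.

39

Convert to 1–5: 2, 1, 1, 3, 1, 4, 5, 2, 1, 4, 4, 1, 1, 2, 3, 4, 2
Reverse-coded (on a 1–5 scale, reversed = 6 − raw):
  item 4: 6 − 3 = 3
  item 8: 6 − 2 = 4
  item 10: 6 − 4 = 2
  item 16: 6 − 4 = 2
Scored: 2, 1, 1, 3, 1, 4, 5, 4, 1, 2, 4, 1, 1, 2, 3, 2, 2
Total = 39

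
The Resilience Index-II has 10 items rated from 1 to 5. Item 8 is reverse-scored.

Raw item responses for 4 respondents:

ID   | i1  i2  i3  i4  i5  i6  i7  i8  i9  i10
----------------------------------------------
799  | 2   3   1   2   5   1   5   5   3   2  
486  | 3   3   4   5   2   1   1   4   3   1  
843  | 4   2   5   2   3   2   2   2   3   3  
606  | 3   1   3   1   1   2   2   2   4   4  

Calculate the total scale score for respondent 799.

25

Respondent 799 raw: 2, 3, 1, 2, 5, 1, 5, 5, 3, 2.
Reverse-coded (reversed = (1+5) − raw = 6 − raw):
  item 1: 2
  item 2: 3
  item 3: 1
  item 4: 2
  item 5: 5
  item 6: 1
  item 7: 5
  item 8: 6 − 5 = 1
  item 9: 3
  item 10: 2
Sum = 2 + 3 + 1 + 2 + 5 + 1 + 5 + 1 + 3 + 2 = 25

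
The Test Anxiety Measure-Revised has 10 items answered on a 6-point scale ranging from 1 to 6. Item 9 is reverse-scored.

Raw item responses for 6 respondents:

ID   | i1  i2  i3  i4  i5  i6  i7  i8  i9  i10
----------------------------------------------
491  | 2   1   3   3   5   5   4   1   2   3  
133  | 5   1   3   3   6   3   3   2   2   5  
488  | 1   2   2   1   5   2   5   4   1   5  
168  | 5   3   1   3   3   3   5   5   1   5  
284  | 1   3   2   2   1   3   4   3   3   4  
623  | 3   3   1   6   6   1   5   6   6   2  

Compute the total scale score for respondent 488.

33

Respondent 488 raw: 1, 2, 2, 1, 5, 2, 5, 4, 1, 5.
Reverse-coded (on a 1–6 scale, reversed = 7 − raw):
  item 1: 1
  item 2: 2
  item 3: 2
  item 4: 1
  item 5: 5
  item 6: 2
  item 7: 5
  item 8: 4
  item 9: 7 − 1 = 6
  item 10: 5
Sum = 1 + 2 + 2 + 1 + 5 + 2 + 5 + 4 + 6 + 5 = 33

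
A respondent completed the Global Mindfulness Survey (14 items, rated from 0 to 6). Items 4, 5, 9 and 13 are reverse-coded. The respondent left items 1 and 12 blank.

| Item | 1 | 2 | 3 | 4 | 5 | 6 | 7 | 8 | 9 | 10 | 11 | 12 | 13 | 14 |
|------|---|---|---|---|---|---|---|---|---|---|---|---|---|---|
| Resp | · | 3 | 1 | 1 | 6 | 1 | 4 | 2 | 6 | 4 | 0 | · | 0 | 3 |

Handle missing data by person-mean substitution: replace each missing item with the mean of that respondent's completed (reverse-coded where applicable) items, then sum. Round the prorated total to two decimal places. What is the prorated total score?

Reverse-coded (reverse-coded value = 6 − response):
  item 4: 6 − 1 = 5
  item 5: 6 − 6 = 0
  item 9: 6 − 6 = 0
  item 13: 6 − 0 = 6
Completed scored items (12 of 14): 3, 1, 5, 0, 1, 4, 2, 0, 4, 0, 6, 3; sum = 29.
Person mean = 29 / 12 ≈ 2.4167
Prorated total = (29 / 12) × 14 = 33.83 (to 2 dp)

33.83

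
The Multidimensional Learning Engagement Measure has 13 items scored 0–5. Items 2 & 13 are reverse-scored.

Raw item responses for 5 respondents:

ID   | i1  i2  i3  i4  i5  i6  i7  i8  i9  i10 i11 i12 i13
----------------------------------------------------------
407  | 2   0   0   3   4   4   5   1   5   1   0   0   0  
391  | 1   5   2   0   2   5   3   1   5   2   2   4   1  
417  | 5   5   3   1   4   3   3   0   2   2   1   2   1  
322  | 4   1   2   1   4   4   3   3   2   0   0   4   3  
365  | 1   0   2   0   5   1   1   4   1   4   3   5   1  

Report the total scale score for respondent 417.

Respondent 417 raw: 5, 5, 3, 1, 4, 3, 3, 0, 2, 2, 1, 2, 1.
Reverse-coded (on a 0–5 scale, reversed = 5 − raw):
  item 1: 5
  item 2: 5 − 5 = 0
  item 3: 3
  item 4: 1
  item 5: 4
  item 6: 3
  item 7: 3
  item 8: 0
  item 9: 2
  item 10: 2
  item 11: 1
  item 12: 2
  item 13: 5 − 1 = 4
Sum = 5 + 0 + 3 + 1 + 4 + 3 + 3 + 0 + 2 + 2 + 1 + 2 + 4 = 30

30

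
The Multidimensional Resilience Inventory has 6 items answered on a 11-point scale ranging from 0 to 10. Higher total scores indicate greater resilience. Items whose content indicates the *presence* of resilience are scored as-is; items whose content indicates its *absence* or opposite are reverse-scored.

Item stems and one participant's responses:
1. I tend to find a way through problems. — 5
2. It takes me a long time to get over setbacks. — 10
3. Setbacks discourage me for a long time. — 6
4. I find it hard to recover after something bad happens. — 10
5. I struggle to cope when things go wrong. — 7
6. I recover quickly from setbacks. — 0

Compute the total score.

12

Items 2, 3, 4, 5 describe the absence/opposite of resilience → reverse-score.
on a 0–10 scale, reversed = 10 − raw.
  item 1: 5
  item 2: 10 − 10 = 0
  item 3: 10 − 6 = 4
  item 4: 10 − 10 = 0
  item 5: 10 − 7 = 3
  item 6: 0
Total = 5 + 0 + 4 + 0 + 3 + 0 = 12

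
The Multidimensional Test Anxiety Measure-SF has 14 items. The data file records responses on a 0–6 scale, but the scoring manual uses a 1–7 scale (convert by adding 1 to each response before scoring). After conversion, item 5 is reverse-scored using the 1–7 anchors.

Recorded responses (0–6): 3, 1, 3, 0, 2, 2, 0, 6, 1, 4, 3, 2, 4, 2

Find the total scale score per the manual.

Convert to 1–7: 4, 2, 4, 1, 3, 3, 1, 7, 2, 5, 4, 3, 5, 3
Reverse-coded (on a 1–7 scale, reversed = 8 − raw):
  item 5: 8 − 3 = 5
Scored: 4, 2, 4, 1, 5, 3, 1, 7, 2, 5, 4, 3, 5, 3
Total = 49

49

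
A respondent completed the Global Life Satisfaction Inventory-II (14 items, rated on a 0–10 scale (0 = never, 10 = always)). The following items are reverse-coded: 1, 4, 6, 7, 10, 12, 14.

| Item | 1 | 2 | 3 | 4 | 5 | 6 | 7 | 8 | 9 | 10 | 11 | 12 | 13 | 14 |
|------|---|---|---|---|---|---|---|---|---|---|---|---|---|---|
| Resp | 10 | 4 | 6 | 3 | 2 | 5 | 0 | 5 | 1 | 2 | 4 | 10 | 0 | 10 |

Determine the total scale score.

Reversing items 1, 4, 6, 7, 10, 12, & 14 with 10 − raw:
Total = (10−10) + 4 + 6 + (10−3) + 2 + (10−5) + (10−0) + 5 + 1 + (10−2) + 4 + (10−10) + 0 + (10−10)
      = 0 + 4 + 6 + 7 + 2 + 5 + 10 + 5 + 1 + 8 + 4 + 0 + 0 + 0 = 52

52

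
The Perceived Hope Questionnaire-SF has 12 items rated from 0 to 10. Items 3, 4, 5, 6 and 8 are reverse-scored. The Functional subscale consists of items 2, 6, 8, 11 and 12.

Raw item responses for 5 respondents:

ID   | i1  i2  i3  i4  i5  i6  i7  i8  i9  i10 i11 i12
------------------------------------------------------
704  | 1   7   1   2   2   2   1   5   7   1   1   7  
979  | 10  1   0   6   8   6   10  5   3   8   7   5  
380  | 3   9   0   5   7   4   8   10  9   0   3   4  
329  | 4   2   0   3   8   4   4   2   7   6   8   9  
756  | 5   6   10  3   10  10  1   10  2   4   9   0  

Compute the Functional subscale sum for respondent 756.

15

Respondent 756 raw: 5, 6, 10, 3, 10, 10, 1, 10, 2, 4, 9, 0.
Functional items: 2, 6, 8, 11, 12.
Reverse-coded (on a 0–10 scale, reversed = 10 − raw):
  item 2: 6
  item 6: 10 − 10 = 0
  item 8: 10 − 10 = 0
  item 11: 9
  item 12: 0
Sum = 6 + 0 + 0 + 9 + 0 = 15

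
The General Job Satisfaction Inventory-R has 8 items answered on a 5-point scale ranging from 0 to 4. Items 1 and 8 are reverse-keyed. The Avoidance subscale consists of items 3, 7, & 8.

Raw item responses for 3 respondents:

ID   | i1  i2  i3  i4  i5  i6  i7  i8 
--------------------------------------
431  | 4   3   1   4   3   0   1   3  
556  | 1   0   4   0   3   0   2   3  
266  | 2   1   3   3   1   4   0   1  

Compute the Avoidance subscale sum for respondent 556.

7

Respondent 556 raw: 1, 0, 4, 0, 3, 0, 2, 3.
Avoidance items: 3, 7, 8.
Reverse-coded (reversed = (0+4) − raw = 4 − raw):
  item 3: 4
  item 7: 2
  item 8: 4 − 3 = 1
Sum = 4 + 2 + 1 = 7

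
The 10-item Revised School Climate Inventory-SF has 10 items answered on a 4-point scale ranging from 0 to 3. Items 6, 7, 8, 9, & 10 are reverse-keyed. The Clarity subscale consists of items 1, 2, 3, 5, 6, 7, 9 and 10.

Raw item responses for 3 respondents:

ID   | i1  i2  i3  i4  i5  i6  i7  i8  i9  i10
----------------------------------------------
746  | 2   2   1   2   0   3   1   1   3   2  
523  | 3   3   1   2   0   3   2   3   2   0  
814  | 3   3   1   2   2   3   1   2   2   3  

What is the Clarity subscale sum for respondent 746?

Respondent 746 raw: 2, 2, 1, 2, 0, 3, 1, 1, 3, 2.
Clarity items: 1, 2, 3, 5, 6, 7, 9, 10.
Reverse-coded (reverse-coded value = 3 − response):
  item 1: 2
  item 2: 2
  item 3: 1
  item 5: 0
  item 6: 3 − 3 = 0
  item 7: 3 − 1 = 2
  item 9: 3 − 3 = 0
  item 10: 3 − 2 = 1
Sum = 2 + 2 + 1 + 0 + 0 + 2 + 0 + 1 = 8

8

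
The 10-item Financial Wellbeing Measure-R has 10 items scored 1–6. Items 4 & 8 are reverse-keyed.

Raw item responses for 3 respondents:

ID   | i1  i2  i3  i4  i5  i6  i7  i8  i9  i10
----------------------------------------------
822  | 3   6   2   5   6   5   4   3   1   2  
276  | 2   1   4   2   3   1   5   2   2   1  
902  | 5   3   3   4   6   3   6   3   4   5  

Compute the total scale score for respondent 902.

42

Respondent 902 raw: 5, 3, 3, 4, 6, 3, 6, 3, 4, 5.
Reverse-coded (reverse-coded value = 7 − response):
  item 1: 5
  item 2: 3
  item 3: 3
  item 4: 7 − 4 = 3
  item 5: 6
  item 6: 3
  item 7: 6
  item 8: 7 − 3 = 4
  item 9: 4
  item 10: 5
Sum = 5 + 3 + 3 + 3 + 6 + 3 + 6 + 4 + 4 + 5 = 42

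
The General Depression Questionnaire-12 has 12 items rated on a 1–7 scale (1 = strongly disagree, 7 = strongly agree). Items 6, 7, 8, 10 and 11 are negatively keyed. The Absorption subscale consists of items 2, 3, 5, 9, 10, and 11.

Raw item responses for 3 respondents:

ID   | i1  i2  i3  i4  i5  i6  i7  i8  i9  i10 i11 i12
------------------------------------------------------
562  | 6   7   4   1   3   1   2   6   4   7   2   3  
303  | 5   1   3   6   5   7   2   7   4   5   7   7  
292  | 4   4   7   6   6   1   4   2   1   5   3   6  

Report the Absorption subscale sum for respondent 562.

25

Respondent 562 raw: 6, 7, 4, 1, 3, 1, 2, 6, 4, 7, 2, 3.
Absorption items: 2, 3, 5, 9, 10, 11.
Reverse-coded (reverse-coded value = 8 − response):
  item 2: 7
  item 3: 4
  item 5: 3
  item 9: 4
  item 10: 8 − 7 = 1
  item 11: 8 − 2 = 6
Sum = 7 + 4 + 3 + 4 + 1 + 6 = 25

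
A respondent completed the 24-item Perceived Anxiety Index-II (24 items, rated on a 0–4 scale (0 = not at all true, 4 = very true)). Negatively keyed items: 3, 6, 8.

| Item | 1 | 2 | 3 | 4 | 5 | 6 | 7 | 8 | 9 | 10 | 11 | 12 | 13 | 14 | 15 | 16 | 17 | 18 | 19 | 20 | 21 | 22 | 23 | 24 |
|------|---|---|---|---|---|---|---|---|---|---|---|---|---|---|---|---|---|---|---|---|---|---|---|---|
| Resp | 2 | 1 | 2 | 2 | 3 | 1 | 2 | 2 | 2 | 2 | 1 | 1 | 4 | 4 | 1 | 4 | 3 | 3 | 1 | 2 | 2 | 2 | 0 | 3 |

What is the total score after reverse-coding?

Negatively keyed items use 4 − raw:
  item 3: 4 − 2 = 2
  item 6: 4 − 1 = 3
  item 8: 4 − 2 = 2
Scored responses: 2, 1, 2, 2, 3, 3, 2, 2, 2, 2, 1, 1, 4, 4, 1, 4, 3, 3, 1, 2, 2, 2, 0, 3
Total = 2 + 1 + 2 + 2 + 3 + 3 + 2 + 2 + 2 + 2 + 1 + 1 + 4 + 4 + 1 + 4 + 3 + 3 + 1 + 2 + 2 + 2 + 0 + 3 = 52

52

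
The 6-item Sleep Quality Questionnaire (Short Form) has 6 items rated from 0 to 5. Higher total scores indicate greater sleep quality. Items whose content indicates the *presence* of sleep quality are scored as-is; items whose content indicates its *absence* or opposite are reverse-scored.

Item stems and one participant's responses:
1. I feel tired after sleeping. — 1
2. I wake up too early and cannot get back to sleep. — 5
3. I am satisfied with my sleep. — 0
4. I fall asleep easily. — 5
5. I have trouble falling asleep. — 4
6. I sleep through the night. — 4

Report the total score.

Items 1, 2, 5 describe the absence/opposite of sleep quality → reverse-score.
reversed = (0+5) − raw = 5 − raw.
  item 1: 5 − 1 = 4
  item 2: 5 − 5 = 0
  item 3: 0
  item 4: 5
  item 5: 5 − 4 = 1
  item 6: 4
Total = 4 + 0 + 0 + 5 + 1 + 4 = 14

14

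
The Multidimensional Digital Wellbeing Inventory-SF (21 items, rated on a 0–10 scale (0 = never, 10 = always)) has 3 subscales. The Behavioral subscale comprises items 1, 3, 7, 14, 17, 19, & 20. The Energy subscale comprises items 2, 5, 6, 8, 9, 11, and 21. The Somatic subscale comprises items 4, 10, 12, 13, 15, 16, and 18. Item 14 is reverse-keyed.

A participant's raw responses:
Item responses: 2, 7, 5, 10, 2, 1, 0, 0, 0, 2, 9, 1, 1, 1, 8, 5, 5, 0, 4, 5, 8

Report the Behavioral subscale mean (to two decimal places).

4.29

Behavioral items: 1, 3, 7, 14, 17, 19, 20.
Of these, item 14 is reverse-keyed; reverse-coded value = 10 − response.
  item 1: 2
  item 3: 5
  item 7: 0
  item 14: 10 − 1 = 9
  item 17: 5
  item 19: 4
  item 20: 5
Sum = 2 + 5 + 0 + 9 + 5 + 4 + 5 = 30
Mean = 30 / 7 = 4.29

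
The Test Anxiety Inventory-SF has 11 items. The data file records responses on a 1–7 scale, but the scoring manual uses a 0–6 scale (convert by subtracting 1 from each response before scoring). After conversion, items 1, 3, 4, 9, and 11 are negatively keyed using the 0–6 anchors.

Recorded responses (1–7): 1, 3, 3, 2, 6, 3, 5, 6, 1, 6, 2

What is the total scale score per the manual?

49

Convert to 0–6: 0, 2, 2, 1, 5, 2, 4, 5, 0, 5, 1
Reverse-coded (reverse-coded value = 6 − response):
  item 1: 6 − 0 = 6
  item 3: 6 − 2 = 4
  item 4: 6 − 1 = 5
  item 9: 6 − 0 = 6
  item 11: 6 − 1 = 5
Scored: 6, 2, 4, 5, 5, 2, 4, 5, 6, 5, 5
Total = 49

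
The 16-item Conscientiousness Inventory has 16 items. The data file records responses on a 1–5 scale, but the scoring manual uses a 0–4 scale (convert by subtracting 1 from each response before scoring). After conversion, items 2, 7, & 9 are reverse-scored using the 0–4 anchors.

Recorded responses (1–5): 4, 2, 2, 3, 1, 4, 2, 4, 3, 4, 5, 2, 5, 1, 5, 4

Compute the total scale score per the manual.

39

Convert to 0–4: 3, 1, 1, 2, 0, 3, 1, 3, 2, 3, 4, 1, 4, 0, 4, 3
Reverse-coded (reverse-coded value = 4 − response):
  item 2: 4 − 1 = 3
  item 7: 4 − 1 = 3
  item 9: 4 − 2 = 2
Scored: 3, 3, 1, 2, 0, 3, 3, 3, 2, 3, 4, 1, 4, 0, 4, 3
Total = 39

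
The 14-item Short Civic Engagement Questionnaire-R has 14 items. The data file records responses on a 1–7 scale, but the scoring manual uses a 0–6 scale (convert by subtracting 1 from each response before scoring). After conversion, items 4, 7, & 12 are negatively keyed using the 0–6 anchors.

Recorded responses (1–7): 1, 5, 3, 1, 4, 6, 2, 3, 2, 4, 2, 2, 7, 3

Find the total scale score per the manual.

Convert to 0–6: 0, 4, 2, 0, 3, 5, 1, 2, 1, 3, 1, 1, 6, 2
Reverse-coded (reversed = (0+6) − raw = 6 − raw):
  item 4: 6 − 0 = 6
  item 7: 6 − 1 = 5
  item 12: 6 − 1 = 5
Scored: 0, 4, 2, 6, 3, 5, 5, 2, 1, 3, 1, 5, 6, 2
Total = 45

45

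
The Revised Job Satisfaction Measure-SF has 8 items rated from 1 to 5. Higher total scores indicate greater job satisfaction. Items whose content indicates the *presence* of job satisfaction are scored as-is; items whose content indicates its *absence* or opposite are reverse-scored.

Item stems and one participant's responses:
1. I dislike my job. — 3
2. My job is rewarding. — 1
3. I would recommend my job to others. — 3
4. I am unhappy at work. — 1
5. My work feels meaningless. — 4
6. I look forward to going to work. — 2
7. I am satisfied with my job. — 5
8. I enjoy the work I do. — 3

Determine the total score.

Items 1, 4, 5 describe the absence/opposite of job satisfaction → reverse-score.
reversed = (1+5) − raw = 6 − raw.
  item 1: 6 − 3 = 3
  item 2: 1
  item 3: 3
  item 4: 6 − 1 = 5
  item 5: 6 − 4 = 2
  item 6: 2
  item 7: 5
  item 8: 3
Total = 3 + 1 + 3 + 5 + 2 + 2 + 5 + 3 = 24

24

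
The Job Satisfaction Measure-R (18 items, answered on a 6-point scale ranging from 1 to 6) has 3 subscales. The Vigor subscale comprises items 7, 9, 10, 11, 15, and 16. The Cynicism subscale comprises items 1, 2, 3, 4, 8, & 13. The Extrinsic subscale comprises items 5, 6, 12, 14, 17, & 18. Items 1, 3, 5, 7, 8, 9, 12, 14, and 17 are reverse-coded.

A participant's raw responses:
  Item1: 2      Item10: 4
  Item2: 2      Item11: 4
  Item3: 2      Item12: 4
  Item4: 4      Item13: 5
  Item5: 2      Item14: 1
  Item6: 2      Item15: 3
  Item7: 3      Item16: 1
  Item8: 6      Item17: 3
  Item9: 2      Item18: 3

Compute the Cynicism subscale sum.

Cynicism items: 1, 2, 3, 4, 8, 13.
Of these, items 1, 3, and 8 are reverse-coded; reversed = (1+6) − raw = 7 − raw.
  item 1: 7 − 2 = 5
  item 2: 2
  item 3: 7 − 2 = 5
  item 4: 4
  item 8: 7 − 6 = 1
  item 13: 5
Sum = 5 + 2 + 5 + 4 + 1 + 5 = 22

22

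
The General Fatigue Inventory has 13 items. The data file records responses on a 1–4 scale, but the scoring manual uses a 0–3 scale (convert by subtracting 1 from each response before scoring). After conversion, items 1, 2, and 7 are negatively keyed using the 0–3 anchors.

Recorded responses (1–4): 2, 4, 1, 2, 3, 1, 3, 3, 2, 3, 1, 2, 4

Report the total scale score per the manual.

Convert to 0–3: 1, 3, 0, 1, 2, 0, 2, 2, 1, 2, 0, 1, 3
Reverse-coded (on a 0–3 scale, reversed = 3 − raw):
  item 1: 3 − 1 = 2
  item 2: 3 − 3 = 0
  item 7: 3 − 2 = 1
Scored: 2, 0, 0, 1, 2, 0, 1, 2, 1, 2, 0, 1, 3
Total = 15

15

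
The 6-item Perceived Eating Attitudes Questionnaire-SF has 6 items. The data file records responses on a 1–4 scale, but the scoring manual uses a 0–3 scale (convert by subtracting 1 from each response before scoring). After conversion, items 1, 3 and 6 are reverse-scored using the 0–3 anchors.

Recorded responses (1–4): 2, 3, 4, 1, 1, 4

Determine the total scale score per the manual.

4

Convert to 0–3: 1, 2, 3, 0, 0, 3
Reverse-coded (on a 0–3 scale, reversed = 3 − raw):
  item 1: 3 − 1 = 2
  item 3: 3 − 3 = 0
  item 6: 3 − 3 = 0
Scored: 2, 2, 0, 0, 0, 0
Total = 4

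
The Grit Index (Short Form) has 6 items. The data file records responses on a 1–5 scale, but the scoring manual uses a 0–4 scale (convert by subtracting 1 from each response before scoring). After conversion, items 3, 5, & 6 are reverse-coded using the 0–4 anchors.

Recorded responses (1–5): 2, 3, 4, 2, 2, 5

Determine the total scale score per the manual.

Convert to 0–4: 1, 2, 3, 1, 1, 4
Reverse-coded (reversed = (0+4) − raw = 4 − raw):
  item 3: 4 − 3 = 1
  item 5: 4 − 1 = 3
  item 6: 4 − 4 = 0
Scored: 1, 2, 1, 1, 3, 0
Total = 8

8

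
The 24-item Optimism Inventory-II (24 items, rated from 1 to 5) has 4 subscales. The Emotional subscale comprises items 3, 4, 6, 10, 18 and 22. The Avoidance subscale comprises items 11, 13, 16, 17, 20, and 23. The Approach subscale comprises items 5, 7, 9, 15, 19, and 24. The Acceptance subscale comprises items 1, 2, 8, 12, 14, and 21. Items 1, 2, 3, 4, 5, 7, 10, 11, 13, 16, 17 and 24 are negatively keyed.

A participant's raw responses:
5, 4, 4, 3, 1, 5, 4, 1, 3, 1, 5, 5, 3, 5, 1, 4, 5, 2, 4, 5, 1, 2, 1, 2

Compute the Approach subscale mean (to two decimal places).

3.17

Approach items: 5, 7, 9, 15, 19, 24.
Of these, items 5, 7 and 24 are negatively keyed; reverse-coded value = 6 − response.
  item 5: 6 − 1 = 5
  item 7: 6 − 4 = 2
  item 9: 3
  item 15: 1
  item 19: 4
  item 24: 6 − 2 = 4
Sum = 5 + 2 + 3 + 1 + 4 + 4 = 19
Mean = 19 / 6 = 3.17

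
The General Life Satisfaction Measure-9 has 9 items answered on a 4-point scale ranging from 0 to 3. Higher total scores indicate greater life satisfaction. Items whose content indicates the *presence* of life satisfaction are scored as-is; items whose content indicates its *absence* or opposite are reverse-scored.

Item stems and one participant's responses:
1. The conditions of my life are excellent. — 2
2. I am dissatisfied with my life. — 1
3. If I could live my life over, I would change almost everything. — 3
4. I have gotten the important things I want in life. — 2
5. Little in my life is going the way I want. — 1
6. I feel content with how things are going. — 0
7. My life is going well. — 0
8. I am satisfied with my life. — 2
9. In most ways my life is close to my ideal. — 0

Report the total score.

Items 2, 3, 5 describe the absence/opposite of life satisfaction → reverse-score.
on a 0–3 scale, reversed = 3 − raw.
  item 1: 2
  item 2: 3 − 1 = 2
  item 3: 3 − 3 = 0
  item 4: 2
  item 5: 3 − 1 = 2
  item 6: 0
  item 7: 0
  item 8: 2
  item 9: 0
Total = 2 + 2 + 0 + 2 + 2 + 0 + 0 + 2 + 0 = 10

10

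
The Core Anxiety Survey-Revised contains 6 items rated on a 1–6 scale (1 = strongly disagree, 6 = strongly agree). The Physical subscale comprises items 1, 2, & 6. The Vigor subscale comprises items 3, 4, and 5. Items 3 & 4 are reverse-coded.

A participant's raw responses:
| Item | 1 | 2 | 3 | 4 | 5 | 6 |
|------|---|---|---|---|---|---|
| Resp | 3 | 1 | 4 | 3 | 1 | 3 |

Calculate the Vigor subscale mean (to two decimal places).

2.67

Vigor items: 3, 4, 5.
Of these, items 3 & 4 are reverse-coded; on a 1–6 scale, reversed = 7 − raw.
  item 3: 7 − 4 = 3
  item 4: 7 − 3 = 4
  item 5: 1
Sum = 3 + 4 + 1 = 8
Mean = 8 / 3 = 2.67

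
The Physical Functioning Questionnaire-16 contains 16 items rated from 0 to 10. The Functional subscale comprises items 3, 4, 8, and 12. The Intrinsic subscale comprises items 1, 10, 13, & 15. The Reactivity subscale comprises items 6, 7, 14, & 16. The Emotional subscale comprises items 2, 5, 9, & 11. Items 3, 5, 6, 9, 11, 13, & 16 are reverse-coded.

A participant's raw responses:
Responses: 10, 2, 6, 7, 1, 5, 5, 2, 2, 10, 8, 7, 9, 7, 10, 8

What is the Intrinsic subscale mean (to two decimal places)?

Intrinsic items: 1, 10, 13, 15.
Of these, item 13 is reverse-coded; on a 0–10 scale, reversed = 10 − raw.
  item 1: 10
  item 10: 10
  item 13: 10 − 9 = 1
  item 15: 10
Sum = 10 + 10 + 1 + 10 = 31
Mean = 31 / 4 = 7.75

7.75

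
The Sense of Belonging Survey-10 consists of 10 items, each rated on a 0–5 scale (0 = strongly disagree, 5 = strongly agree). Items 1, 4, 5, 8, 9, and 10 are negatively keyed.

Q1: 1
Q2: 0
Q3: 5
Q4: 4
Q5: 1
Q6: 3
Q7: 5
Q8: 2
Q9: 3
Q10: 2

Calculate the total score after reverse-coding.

Reversing items 1, 4, 5, 8, 9, & 10 with 5 − raw:
Total = (5−1) + 0 + 5 + (5−4) + (5−1) + 3 + 5 + (5−2) + (5−3) + (5−2)
      = 4 + 0 + 5 + 1 + 4 + 3 + 5 + 3 + 2 + 3 = 30

30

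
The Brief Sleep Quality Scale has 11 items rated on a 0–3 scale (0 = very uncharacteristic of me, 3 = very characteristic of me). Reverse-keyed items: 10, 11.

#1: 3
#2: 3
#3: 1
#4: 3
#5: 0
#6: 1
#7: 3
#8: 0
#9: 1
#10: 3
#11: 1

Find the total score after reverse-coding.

17

Reverse-keyed items use 3 − raw:
  item 10: 3 − 3 = 0
  item 11: 3 − 1 = 2
Scored responses: 3, 3, 1, 3, 0, 1, 3, 0, 1, 0, 2
Total = 3 + 3 + 1 + 3 + 0 + 1 + 3 + 0 + 1 + 0 + 2 = 17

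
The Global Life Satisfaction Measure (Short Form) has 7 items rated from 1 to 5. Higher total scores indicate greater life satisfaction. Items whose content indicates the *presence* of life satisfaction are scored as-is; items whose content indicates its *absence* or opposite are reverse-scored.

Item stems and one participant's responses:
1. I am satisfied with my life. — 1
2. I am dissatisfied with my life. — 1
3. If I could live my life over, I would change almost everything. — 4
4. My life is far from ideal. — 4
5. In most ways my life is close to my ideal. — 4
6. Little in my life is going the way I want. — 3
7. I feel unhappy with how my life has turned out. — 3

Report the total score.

20

Items 2, 3, 4, 6, 7 describe the absence/opposite of life satisfaction → reverse-score.
on a 1–5 scale, reversed = 6 − raw.
  item 1: 1
  item 2: 6 − 1 = 5
  item 3: 6 − 4 = 2
  item 4: 6 − 4 = 2
  item 5: 4
  item 6: 6 − 3 = 3
  item 7: 6 − 3 = 3
Total = 1 + 5 + 2 + 2 + 4 + 3 + 3 = 20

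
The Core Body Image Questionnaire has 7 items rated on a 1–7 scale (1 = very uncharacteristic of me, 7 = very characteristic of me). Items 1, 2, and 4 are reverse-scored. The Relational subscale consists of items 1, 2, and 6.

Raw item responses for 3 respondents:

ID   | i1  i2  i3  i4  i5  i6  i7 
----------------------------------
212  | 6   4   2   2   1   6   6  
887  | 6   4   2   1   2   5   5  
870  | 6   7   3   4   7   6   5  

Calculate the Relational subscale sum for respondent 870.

Respondent 870 raw: 6, 7, 3, 4, 7, 6, 5.
Relational items: 1, 2, 6.
Reverse-coded (on a 1–7 scale, reversed = 8 − raw):
  item 1: 8 − 6 = 2
  item 2: 8 − 7 = 1
  item 6: 6
Sum = 2 + 1 + 6 = 9

9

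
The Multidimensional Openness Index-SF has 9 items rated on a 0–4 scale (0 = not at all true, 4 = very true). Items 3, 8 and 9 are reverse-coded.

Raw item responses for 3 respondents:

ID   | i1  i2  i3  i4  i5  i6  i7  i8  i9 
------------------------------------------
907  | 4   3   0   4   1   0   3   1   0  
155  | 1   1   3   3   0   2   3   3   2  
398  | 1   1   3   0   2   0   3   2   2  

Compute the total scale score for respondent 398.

Respondent 398 raw: 1, 1, 3, 0, 2, 0, 3, 2, 2.
Reverse-coded (reverse-coded value = 4 − response):
  item 1: 1
  item 2: 1
  item 3: 4 − 3 = 1
  item 4: 0
  item 5: 2
  item 6: 0
  item 7: 3
  item 8: 4 − 2 = 2
  item 9: 4 − 2 = 2
Sum = 1 + 1 + 1 + 0 + 2 + 0 + 3 + 2 + 2 = 12

12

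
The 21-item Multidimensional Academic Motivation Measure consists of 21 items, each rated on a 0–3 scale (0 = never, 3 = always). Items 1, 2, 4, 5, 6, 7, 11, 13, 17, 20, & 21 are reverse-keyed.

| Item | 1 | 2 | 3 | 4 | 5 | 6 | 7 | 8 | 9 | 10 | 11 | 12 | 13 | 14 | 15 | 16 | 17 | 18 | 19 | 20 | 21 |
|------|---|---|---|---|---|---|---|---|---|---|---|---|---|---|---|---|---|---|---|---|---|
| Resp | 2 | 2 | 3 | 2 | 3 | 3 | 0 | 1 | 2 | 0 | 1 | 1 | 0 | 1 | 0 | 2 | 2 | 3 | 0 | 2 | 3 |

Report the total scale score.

26

Reverse-coded items (reversed = (0+3) − raw = 3 − raw):
  item 1: 3 − 2 = 1
  item 2: 3 − 2 = 1
  item 4: 3 − 2 = 1
  item 5: 3 − 3 = 0
  item 6: 3 − 3 = 0
  item 7: 3 − 0 = 3
  item 11: 3 − 1 = 2
  item 13: 3 − 0 = 3
  item 17: 3 − 2 = 1
  item 20: 3 − 2 = 1
  item 21: 3 − 3 = 0
After reverse-coding: 1, 1, 3, 1, 0, 0, 3, 1, 2, 0, 2, 1, 3, 1, 0, 2, 1, 3, 0, 1, 0
Total = 1 + 1 + 3 + 1 + 0 + 0 + 3 + 1 + 2 + 0 + 2 + 1 + 3 + 1 + 0 + 2 + 1 + 3 + 0 + 1 + 0 = 26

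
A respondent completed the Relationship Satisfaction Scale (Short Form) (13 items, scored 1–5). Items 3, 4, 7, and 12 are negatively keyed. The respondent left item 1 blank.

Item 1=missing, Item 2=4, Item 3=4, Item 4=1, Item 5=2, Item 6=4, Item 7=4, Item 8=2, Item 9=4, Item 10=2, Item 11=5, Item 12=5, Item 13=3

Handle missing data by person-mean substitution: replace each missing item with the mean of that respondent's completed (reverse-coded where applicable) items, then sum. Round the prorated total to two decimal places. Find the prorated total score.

Reverse-coded (reversed = (1+5) − raw = 6 − raw):
  item 3: 6 − 4 = 2
  item 4: 6 − 1 = 5
  item 7: 6 − 4 = 2
  item 12: 6 − 5 = 1
Completed scored items (12 of 13): 4, 2, 5, 2, 4, 2, 2, 4, 2, 5, 1, 3; sum = 36.
Person mean = 36 / 12 ≈ 3.0000
Prorated total = (36 / 12) × 13 = 39.00 (to 2 dp)

39.00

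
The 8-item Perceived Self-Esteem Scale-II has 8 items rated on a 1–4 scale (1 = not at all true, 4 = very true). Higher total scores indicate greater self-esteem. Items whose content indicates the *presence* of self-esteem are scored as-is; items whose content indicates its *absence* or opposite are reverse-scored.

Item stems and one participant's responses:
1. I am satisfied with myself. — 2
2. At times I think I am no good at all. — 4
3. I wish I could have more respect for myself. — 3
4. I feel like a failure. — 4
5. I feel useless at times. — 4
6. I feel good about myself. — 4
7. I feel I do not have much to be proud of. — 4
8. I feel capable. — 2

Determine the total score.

Items 2, 3, 4, 5, 7 describe the absence/opposite of self-esteem → reverse-score.
on a 1–4 scale, reversed = 5 − raw.
  item 1: 2
  item 2: 5 − 4 = 1
  item 3: 5 − 3 = 2
  item 4: 5 − 4 = 1
  item 5: 5 − 4 = 1
  item 6: 4
  item 7: 5 − 4 = 1
  item 8: 2
Total = 2 + 1 + 2 + 1 + 1 + 4 + 1 + 2 = 14

14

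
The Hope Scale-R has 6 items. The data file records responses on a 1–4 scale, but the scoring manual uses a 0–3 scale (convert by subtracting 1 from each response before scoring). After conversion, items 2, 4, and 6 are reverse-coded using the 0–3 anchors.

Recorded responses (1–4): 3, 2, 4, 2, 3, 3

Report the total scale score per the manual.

12

Convert to 0–3: 2, 1, 3, 1, 2, 2
Reverse-coded (reversed = (0+3) − raw = 3 − raw):
  item 2: 3 − 1 = 2
  item 4: 3 − 1 = 2
  item 6: 3 − 2 = 1
Scored: 2, 2, 3, 2, 2, 1
Total = 12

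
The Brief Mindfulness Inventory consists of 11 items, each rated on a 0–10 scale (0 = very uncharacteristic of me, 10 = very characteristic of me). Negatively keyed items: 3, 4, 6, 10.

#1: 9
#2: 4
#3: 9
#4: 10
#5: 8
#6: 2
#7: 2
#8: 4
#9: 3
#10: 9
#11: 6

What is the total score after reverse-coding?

46

Reversing items 3, 4, 6, & 10 with 10 − raw:
Total = 9 + 4 + (10−9) + (10−10) + 8 + (10−2) + 2 + 4 + 3 + (10−9) + 6
      = 9 + 4 + 1 + 0 + 8 + 8 + 2 + 4 + 3 + 1 + 6 = 46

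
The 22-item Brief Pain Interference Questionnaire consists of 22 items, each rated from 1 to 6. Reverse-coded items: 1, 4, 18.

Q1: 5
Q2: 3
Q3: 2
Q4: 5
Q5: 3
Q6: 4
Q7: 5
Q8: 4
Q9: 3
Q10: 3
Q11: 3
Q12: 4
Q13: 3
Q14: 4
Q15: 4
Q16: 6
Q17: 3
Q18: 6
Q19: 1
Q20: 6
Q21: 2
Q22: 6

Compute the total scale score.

74

Reverse-coded items (reversed = (1+6) − raw = 7 − raw):
  item 1: 7 − 5 = 2
  item 4: 7 − 5 = 2
  item 18: 7 − 6 = 1
Scored items: 2, 3, 2, 2, 3, 4, 5, 4, 3, 3, 3, 4, 3, 4, 4, 6, 3, 1, 1, 6, 2, 6
Total = 2 + 3 + 2 + 2 + 3 + 4 + 5 + 4 + 3 + 3 + 3 + 4 + 3 + 4 + 4 + 6 + 3 + 1 + 1 + 6 + 2 + 6 = 74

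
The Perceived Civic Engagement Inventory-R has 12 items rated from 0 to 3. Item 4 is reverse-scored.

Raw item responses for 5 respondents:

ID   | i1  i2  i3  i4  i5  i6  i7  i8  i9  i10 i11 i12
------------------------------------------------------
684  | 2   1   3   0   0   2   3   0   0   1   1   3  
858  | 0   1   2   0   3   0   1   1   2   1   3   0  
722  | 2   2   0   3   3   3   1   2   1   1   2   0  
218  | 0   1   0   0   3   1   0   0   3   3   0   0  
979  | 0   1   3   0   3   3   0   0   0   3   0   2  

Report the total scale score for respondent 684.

Respondent 684 raw: 2, 1, 3, 0, 0, 2, 3, 0, 0, 1, 1, 3.
Reverse-coded (reversed = (0+3) − raw = 3 − raw):
  item 1: 2
  item 2: 1
  item 3: 3
  item 4: 3 − 0 = 3
  item 5: 0
  item 6: 2
  item 7: 3
  item 8: 0
  item 9: 0
  item 10: 1
  item 11: 1
  item 12: 3
Sum = 2 + 1 + 3 + 3 + 0 + 2 + 3 + 0 + 0 + 1 + 1 + 3 = 19

19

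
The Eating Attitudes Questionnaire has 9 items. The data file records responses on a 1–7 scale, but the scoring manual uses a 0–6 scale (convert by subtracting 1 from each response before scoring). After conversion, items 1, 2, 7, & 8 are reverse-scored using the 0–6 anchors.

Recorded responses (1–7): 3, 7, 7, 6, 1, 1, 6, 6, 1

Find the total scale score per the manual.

17

Convert to 0–6: 2, 6, 6, 5, 0, 0, 5, 5, 0
Reverse-coded (on a 0–6 scale, reversed = 6 − raw):
  item 1: 6 − 2 = 4
  item 2: 6 − 6 = 0
  item 7: 6 − 5 = 1
  item 8: 6 − 5 = 1
Scored: 4, 0, 6, 5, 0, 0, 1, 1, 0
Total = 17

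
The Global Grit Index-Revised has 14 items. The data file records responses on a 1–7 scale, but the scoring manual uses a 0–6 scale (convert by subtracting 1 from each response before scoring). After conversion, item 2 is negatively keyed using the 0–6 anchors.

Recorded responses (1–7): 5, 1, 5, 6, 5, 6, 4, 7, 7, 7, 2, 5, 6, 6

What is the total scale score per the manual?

Convert to 0–6: 4, 0, 4, 5, 4, 5, 3, 6, 6, 6, 1, 4, 5, 5
Reverse-coded (reverse-coded value = 6 − response):
  item 2: 6 − 0 = 6
Scored: 4, 6, 4, 5, 4, 5, 3, 6, 6, 6, 1, 4, 5, 5
Total = 64

64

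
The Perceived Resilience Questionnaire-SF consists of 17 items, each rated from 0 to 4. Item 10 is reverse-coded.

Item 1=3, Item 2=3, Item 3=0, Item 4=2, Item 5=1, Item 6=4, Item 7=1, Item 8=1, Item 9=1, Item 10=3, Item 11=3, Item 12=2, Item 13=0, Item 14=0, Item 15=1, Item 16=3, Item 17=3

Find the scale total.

Raw sum = 31. Reverse-coded items: 10; their raw sum = 3.
Each reversal replaces raw with 4 − raw, changing the total by 4 − 2·raw per item.
Total = 31 + 1·4 − 2·3 = 31 + 4 − 6 = 29

29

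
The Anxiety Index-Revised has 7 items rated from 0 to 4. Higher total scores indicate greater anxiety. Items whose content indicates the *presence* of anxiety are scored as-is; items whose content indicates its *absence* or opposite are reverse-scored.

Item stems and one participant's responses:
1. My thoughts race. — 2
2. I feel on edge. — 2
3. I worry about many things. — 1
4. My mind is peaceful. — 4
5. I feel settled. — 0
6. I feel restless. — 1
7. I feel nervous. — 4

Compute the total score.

14

Items 4, 5 describe the absence/opposite of anxiety → reverse-score.
on a 0–4 scale, reversed = 4 − raw.
  item 1: 2
  item 2: 2
  item 3: 1
  item 4: 4 − 4 = 0
  item 5: 4 − 0 = 4
  item 6: 1
  item 7: 4
Total = 2 + 2 + 1 + 0 + 4 + 1 + 4 = 14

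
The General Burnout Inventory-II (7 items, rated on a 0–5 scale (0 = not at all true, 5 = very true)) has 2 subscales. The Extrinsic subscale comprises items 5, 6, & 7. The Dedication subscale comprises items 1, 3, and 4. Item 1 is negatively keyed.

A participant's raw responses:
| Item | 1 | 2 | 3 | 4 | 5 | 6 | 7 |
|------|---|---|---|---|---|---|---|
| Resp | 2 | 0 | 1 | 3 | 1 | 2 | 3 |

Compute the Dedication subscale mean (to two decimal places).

2.33

Dedication items: 1, 3, 4.
Of these, item 1 is negatively keyed; reversed = (0+5) − raw = 5 − raw.
  item 1: 5 − 2 = 3
  item 3: 1
  item 4: 3
Sum = 3 + 1 + 3 = 7
Mean = 7 / 3 = 2.33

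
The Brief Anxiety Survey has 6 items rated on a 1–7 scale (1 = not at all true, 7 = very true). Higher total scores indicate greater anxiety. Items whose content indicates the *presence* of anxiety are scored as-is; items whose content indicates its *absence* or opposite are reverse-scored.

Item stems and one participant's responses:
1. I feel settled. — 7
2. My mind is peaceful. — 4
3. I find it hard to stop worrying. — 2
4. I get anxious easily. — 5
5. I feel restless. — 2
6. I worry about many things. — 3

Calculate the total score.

Items 1, 2 describe the absence/opposite of anxiety → reverse-score.
on a 1–7 scale, reversed = 8 − raw.
  item 1: 8 − 7 = 1
  item 2: 8 − 4 = 4
  item 3: 2
  item 4: 5
  item 5: 2
  item 6: 3
Total = 1 + 4 + 2 + 5 + 2 + 3 = 17

17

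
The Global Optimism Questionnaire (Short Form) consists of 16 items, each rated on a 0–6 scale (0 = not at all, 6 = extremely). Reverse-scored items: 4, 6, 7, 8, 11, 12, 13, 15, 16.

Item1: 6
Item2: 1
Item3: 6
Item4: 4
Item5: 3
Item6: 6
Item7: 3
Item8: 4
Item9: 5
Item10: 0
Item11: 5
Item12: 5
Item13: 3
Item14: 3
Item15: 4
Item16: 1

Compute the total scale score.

43

Raw sum = 59. Reverse-scored items: 4, 6, 7, 8, 11, 12, 13, 15, 16; their raw sum = 35.
Each reversal replaces raw with 6 − raw, changing the total by 6 − 2·raw per item.
Total = 59 + 9·6 − 2·35 = 59 + 54 − 70 = 43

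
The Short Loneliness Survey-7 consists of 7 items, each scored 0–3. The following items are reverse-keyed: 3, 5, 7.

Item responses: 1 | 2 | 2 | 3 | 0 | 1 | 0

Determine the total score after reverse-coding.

Reverse-coded items (reverse-coded value = 3 − response):
  item 3: 3 − 2 = 1
  item 5: 3 − 0 = 3
  item 7: 3 − 0 = 3
Scored items: 1, 2, 1, 3, 3, 1, 3
Total = 1 + 2 + 1 + 3 + 3 + 1 + 3 = 14

14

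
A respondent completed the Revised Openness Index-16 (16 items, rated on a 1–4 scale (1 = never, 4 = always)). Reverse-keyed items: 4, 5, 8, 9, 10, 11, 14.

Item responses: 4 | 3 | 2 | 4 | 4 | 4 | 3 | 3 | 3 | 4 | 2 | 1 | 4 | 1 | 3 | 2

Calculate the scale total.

40

Raw sum = 47. Reverse-keyed items: 4, 5, 8, 9, 10, 11, 14; their raw sum = 21.
Each reversal replaces raw with 5 − raw, changing the total by 5 − 2·raw per item.
Total = 47 + 7·5 − 2·21 = 47 + 35 − 42 = 40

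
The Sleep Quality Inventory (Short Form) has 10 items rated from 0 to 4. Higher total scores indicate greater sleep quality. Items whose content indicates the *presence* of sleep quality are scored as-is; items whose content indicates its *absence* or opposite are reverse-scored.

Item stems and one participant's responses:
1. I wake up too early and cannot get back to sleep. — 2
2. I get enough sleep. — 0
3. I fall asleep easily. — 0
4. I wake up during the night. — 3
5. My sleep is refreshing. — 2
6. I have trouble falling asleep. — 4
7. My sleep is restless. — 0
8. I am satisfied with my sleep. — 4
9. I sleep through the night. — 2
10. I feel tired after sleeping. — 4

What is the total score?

Items 1, 4, 6, 7, 10 describe the absence/opposite of sleep quality → reverse-score.
reverse-coded value = 4 − response.
  item 1: 4 − 2 = 2
  item 2: 0
  item 3: 0
  item 4: 4 − 3 = 1
  item 5: 2
  item 6: 4 − 4 = 0
  item 7: 4 − 0 = 4
  item 8: 4
  item 9: 2
  item 10: 4 − 4 = 0
Total = 2 + 0 + 0 + 1 + 2 + 0 + 4 + 4 + 2 + 0 = 15

15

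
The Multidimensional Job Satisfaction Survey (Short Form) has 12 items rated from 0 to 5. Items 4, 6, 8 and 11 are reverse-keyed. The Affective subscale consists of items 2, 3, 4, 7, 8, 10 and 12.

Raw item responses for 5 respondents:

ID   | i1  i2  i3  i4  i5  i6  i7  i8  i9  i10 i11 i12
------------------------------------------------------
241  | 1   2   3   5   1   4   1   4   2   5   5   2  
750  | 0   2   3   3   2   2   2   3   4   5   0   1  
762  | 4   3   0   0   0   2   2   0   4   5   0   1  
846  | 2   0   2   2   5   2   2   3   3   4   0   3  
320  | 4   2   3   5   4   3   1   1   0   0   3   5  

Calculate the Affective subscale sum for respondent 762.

21

Respondent 762 raw: 4, 3, 0, 0, 0, 2, 2, 0, 4, 5, 0, 1.
Affective items: 2, 3, 4, 7, 8, 10, 12.
Reverse-coded (on a 0–5 scale, reversed = 5 − raw):
  item 2: 3
  item 3: 0
  item 4: 5 − 0 = 5
  item 7: 2
  item 8: 5 − 0 = 5
  item 10: 5
  item 12: 1
Sum = 3 + 0 + 5 + 2 + 5 + 5 + 1 = 21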